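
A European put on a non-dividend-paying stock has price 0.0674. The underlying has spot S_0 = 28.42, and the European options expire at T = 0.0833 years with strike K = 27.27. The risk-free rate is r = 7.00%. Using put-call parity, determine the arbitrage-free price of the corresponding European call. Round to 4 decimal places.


Put-call parity: C - P = S_0 * exp(-qT) - K * exp(-rT).
S_0 * exp(-qT) = 28.4200 * 1.00000000 = 28.42000000
K * exp(-rT) = 27.2700 * 0.99418597 = 27.11145133
C = P + S*exp(-qT) - K*exp(-rT)
C = 0.0674 + 28.42000000 - 27.11145133 = 1.3759

Answer: Call price = 1.3759


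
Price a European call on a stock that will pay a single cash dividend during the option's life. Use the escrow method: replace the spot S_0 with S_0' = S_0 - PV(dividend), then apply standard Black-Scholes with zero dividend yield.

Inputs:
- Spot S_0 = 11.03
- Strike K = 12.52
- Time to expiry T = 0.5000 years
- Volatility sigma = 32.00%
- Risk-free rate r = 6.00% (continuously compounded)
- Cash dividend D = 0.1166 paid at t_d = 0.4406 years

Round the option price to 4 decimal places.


Answer: Price = 0.5357

Derivation:
PV(D) = D * exp(-r * t_d) = 0.1166 * 0.97391037 = 0.11355795
S_0' = S_0 - PV(D) = 11.0300 - 0.11355795 = 10.91644205
d1 = (ln(S_0'/K) + (r + sigma^2/2)*T) / (sigma*sqrt(T)) = -0.35999367
d2 = d1 - sigma*sqrt(T) = -0.58626784
exp(-rT) = 0.97044553
N(d1) = 0.35942594; N(d2) = 0.27884777
C = S_0' * N(d1) - K * exp(-rT) * N(d2) = 10.91644205 * 0.35942594 - 12.5200 * 0.97044553 * 0.27884777 = 0.5357


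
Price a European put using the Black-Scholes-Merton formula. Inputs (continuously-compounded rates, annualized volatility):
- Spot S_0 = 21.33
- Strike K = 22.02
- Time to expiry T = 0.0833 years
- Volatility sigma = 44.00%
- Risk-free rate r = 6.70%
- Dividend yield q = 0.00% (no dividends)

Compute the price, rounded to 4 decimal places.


d1 = (ln(S/K) + (r - q + 0.5*sigma^2) * T) / (sigma * sqrt(T)) = -0.14325397
d2 = d1 - sigma * sqrt(T) = -0.27024563
exp(-rT) = 0.99443445; exp(-qT) = 1.00000000
P = K * exp(-rT) * N(-d2) - S_0 * exp(-qT) * N(-d1)
N(-d1) = 0.55695520; N(-d2) = 0.60651435
P = 22.0200 * 0.99443445 * 0.60651435 - 21.3300 * 1.00000000 * 0.55695520 = 1.4013

Answer: Price = 1.4013


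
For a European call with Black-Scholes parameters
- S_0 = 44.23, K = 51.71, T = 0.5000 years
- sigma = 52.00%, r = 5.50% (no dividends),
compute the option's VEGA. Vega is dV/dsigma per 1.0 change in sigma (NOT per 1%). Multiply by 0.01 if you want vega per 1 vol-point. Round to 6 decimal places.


Answer: Vega = 12.305709

Derivation:
d1 = -0.1663003495; d2 = -0.5339958757
phi(d1) = 0.3934637111; exp(-qT) = 1.0000000000; exp(-rT) = 0.9728746826
Vega = S * exp(-qT) * phi(d1) * sqrt(T) = 44.2300 * 1.0000000000 * 0.3934637111 * 0.7071067812 = 12.305709


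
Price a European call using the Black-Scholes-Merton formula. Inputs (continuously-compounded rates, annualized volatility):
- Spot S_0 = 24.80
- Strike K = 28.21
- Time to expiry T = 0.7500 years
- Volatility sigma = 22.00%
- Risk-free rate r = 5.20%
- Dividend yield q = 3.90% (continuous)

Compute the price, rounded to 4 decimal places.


d1 = (ln(S/K) + (r - q + 0.5*sigma^2) * T) / (sigma * sqrt(T)) = -0.52976019
d2 = d1 - sigma * sqrt(T) = -0.72028578
exp(-rT) = 0.96175071; exp(-qT) = 0.97117364
C = S_0 * exp(-qT) * N(d1) - K * exp(-rT) * N(d2)
N(d1) = 0.29813911; N(d2) = 0.23567453
C = 24.8000 * 0.97117364 * 0.29813911 - 28.2100 * 0.96175071 * 0.23567453 = 0.7866

Answer: Price = 0.7866


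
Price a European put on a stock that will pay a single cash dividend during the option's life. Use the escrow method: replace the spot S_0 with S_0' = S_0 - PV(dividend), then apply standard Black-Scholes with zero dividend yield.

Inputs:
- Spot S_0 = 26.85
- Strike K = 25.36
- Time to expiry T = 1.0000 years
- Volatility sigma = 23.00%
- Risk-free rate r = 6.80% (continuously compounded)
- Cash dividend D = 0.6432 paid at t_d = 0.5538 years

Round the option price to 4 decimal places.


PV(D) = D * exp(-r * t_d) = 0.6432 * 0.96304186 = 0.61942852
S_0' = S_0 - PV(D) = 26.8500 - 0.61942852 = 26.23057148
d1 = (ln(S_0'/K) + (r + sigma^2/2)*T) / (sigma*sqrt(T)) = 0.55740196
d2 = d1 - sigma*sqrt(T) = 0.32740196
exp(-rT) = 0.93426047
N(-d1) = 0.28862641; N(-d2) = 0.37168194
P = K * exp(-rT) * N(-d2) - S_0' * N(-d1) = 25.3600 * 0.93426047 * 0.37168194 - 26.23057148 * 0.28862641 = 1.2354

Answer: Price = 1.2354


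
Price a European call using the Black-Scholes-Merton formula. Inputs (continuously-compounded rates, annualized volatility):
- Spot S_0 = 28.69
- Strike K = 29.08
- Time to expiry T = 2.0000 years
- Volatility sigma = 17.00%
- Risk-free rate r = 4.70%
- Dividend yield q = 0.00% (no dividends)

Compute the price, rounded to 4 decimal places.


Answer: Price = 3.8942

Derivation:
d1 = (ln(S/K) + (r - q + 0.5*sigma^2) * T) / (sigma * sqrt(T)) = 0.45503560
d2 = d1 - sigma * sqrt(T) = 0.21461929
exp(-rT) = 0.91028276; exp(-qT) = 1.00000000
C = S_0 * exp(-qT) * N(d1) - K * exp(-rT) * N(d2)
N(d1) = 0.67545819; N(d2) = 0.58496792
C = 28.6900 * 1.00000000 * 0.67545819 - 29.0800 * 0.91028276 * 0.58496792 = 3.8942


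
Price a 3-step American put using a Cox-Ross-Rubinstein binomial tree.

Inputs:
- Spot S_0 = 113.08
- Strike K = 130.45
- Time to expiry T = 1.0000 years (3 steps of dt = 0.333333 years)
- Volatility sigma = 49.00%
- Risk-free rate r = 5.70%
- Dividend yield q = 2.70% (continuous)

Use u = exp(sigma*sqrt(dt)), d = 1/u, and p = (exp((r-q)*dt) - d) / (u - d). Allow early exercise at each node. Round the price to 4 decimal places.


Answer: Price = V(0,0) = 31.1569

Derivation:
dt = T/N = 0.333333
u = exp(sigma*sqrt(dt)) = 1.326975; d = 1/u = 0.753594
p = (exp((r-q)*dt) - d) / (u - d) = 0.447270
Discount per step: exp(-r*dt) = 0.981179
Stock lattice S(k, i) with i counting down-moves:
  k=0: S(0,0) = 113.0800
  k=1: S(1,0) = 150.0543; S(1,1) = 85.2164
  k=2: S(2,0) = 199.1182; S(2,1) = 113.0800; S(2,2) = 64.2186
  k=3: S(3,0) = 264.2248; S(3,1) = 150.0543; S(3,2) = 85.2164; S(3,3) = 48.3947
Terminal payoffs V(N, i) = max(K - S_T, 0):
  V(3,0) = 0.000000; V(3,1) = 0.000000; V(3,2) = 45.233600; V(3,3) = 82.055284
Backward induction: V(k, i) = exp(-r*dt) * [p * V(k+1, i) + (1-p) * V(k+1, i+1)]; then take max(V_cont, immediate exercise) for American.
  V(2,0) = exp(-r*dt) * [p*0.000000 + (1-p)*0.000000] = 0.000000; exercise = 0.000000; V(2,0) = max -> 0.000000
  V(2,1) = exp(-r*dt) * [p*0.000000 + (1-p)*45.233600] = 24.531394; exercise = 17.370000; V(2,1) = max -> 24.531394
  V(2,2) = exp(-r*dt) * [p*45.233600 + (1-p)*82.055284] = 64.351662; exercise = 66.231440; V(2,2) = max -> 66.231440
  V(1,0) = exp(-r*dt) * [p*0.000000 + (1-p)*24.531394] = 13.304033; exercise = 0.000000; V(1,0) = max -> 13.304033
  V(1,1) = exp(-r*dt) * [p*24.531394 + (1-p)*66.231440] = 46.684751; exercise = 45.233600; V(1,1) = max -> 46.684751
  V(0,0) = exp(-r*dt) * [p*13.304033 + (1-p)*46.684751] = 31.156901; exercise = 17.370000; V(0,0) = max -> 31.156901


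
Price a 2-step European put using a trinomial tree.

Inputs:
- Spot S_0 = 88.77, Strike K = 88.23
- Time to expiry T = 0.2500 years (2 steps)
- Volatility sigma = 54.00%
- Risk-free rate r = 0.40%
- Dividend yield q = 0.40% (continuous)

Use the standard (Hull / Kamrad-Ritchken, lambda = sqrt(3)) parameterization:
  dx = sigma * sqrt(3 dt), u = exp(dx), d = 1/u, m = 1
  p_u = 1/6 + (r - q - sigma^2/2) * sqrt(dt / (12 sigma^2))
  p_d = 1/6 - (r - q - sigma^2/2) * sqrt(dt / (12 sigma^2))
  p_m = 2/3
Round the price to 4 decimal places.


dt = T/N = 0.125000; dx = sigma*sqrt(3*dt) = 0.330681
u = exp(dx) = 1.391916; d = 1/u = 0.718434
p_u = 0.139110, p_m = 0.666667, p_d = 0.194223
Discount per step: exp(-r*dt) = 0.999500
Stock lattice S(k, j) with j the centered position index:
  k=0: S(0,+0) = 88.7700
  k=1: S(1,-1) = 63.7754; S(1,+0) = 88.7700; S(1,+1) = 123.5604
  k=2: S(2,-2) = 45.8184; S(2,-1) = 63.7754; S(2,+0) = 88.7700; S(2,+1) = 123.5604; S(2,+2) = 171.9856
Terminal payoffs V(N, j) = max(K - S_T, 0):
  V(2,-2) = 42.411565; V(2,-1) = 24.454593; V(2,+0) = 0.000000; V(2,+1) = 0.000000; V(2,+2) = 0.000000
Backward induction: V(k, j) = exp(-r*dt) * [p_u * V(k+1, j+1) + p_m * V(k+1, j) + p_d * V(k+1, j-1)]
  V(1,-1) = exp(-r*dt) * [p_u*0.000000 + p_m*24.454593 + p_d*42.411565] = 24.528115
  V(1,+0) = exp(-r*dt) * [p_u*0.000000 + p_m*0.000000 + p_d*24.454593] = 4.747281
  V(1,+1) = exp(-r*dt) * [p_u*0.000000 + p_m*0.000000 + p_d*0.000000] = 0.000000
  V(0,+0) = exp(-r*dt) * [p_u*0.000000 + p_m*4.747281 + p_d*24.528115] = 7.924825

Answer: Price = V(0,0) = 7.9248


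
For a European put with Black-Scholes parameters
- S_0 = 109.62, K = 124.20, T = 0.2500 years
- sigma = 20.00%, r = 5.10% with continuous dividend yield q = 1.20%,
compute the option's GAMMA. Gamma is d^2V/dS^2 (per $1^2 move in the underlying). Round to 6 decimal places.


Answer: Gamma = 0.019787

Derivation:
d1 = -1.1012332988; d2 = -1.2012332988
phi(d1) = 0.2175566674; exp(-qT) = 0.9970044955; exp(-rT) = 0.9873309369
Gamma = exp(-qT) * phi(d1) / (S * sigma * sqrt(T)) = 0.9970044955 * 0.2175566674 / (109.6200 * 0.2000 * 0.5000000000) = 0.019787


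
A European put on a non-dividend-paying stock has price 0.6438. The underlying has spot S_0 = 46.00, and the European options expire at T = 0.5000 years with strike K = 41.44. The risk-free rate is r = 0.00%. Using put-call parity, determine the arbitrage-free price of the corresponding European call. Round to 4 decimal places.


Put-call parity: C - P = S_0 * exp(-qT) - K * exp(-rT).
S_0 * exp(-qT) = 46.0000 * 1.00000000 = 46.00000000
K * exp(-rT) = 41.4400 * 1.00000000 = 41.44000000
C = P + S*exp(-qT) - K*exp(-rT)
C = 0.6438 + 46.00000000 - 41.44000000 = 5.2038

Answer: Call price = 5.2038


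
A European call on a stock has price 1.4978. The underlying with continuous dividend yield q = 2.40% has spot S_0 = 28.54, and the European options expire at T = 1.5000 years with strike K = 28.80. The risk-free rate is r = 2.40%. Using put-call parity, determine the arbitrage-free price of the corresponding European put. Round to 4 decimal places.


Answer: Put price = 1.7486

Derivation:
Put-call parity: C - P = S_0 * exp(-qT) - K * exp(-rT).
S_0 * exp(-qT) = 28.5400 * 0.96464029 = 27.53083398
K * exp(-rT) = 28.8000 * 0.96464029 = 27.78164045
P = C - S*exp(-qT) + K*exp(-rT)
P = 1.4978 - 27.53083398 + 27.78164045 = 1.7486


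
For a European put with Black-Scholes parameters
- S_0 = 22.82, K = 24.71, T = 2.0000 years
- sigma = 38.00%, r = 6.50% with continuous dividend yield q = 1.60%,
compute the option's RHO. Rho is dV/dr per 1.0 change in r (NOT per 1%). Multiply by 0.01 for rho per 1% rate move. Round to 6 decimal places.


Answer: Rho = -25.719004

Derivation:
d1 = 0.3029939986; d2 = -0.2344071551
phi(d1) = 0.3810436990; exp(-qT) = 0.9685065821; exp(-rT) = 0.8780954309
N(-d2) = 0.5926655478
Rho = -K*T*exp(-rT)*N(-d2) = -24.7100 * 2.0000 * 0.8780954309 * 0.5926655478 = -25.719004


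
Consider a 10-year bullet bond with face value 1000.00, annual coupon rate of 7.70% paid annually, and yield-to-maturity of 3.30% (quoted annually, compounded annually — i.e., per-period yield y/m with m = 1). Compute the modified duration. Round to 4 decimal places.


Coupon per period c = face * coupon_rate / m = 77.000000
Periods per year m = 1; per-period yield y/m = 0.033000
Number of cashflows N = 10
Cashflows (t years, CF_t, discount factor 1/(1+y/m)^(m*t), PV):
  t = 1.0000: CF_t = 77.000000, DF = 0.968054, PV = 74.540174
  t = 2.0000: CF_t = 77.000000, DF = 0.937129, PV = 72.158930
  t = 3.0000: CF_t = 77.000000, DF = 0.907192, PV = 69.853756
  t = 4.0000: CF_t = 77.000000, DF = 0.878211, PV = 67.622222
  t = 5.0000: CF_t = 77.000000, DF = 0.850156, PV = 65.461977
  t = 6.0000: CF_t = 77.000000, DF = 0.822997, PV = 63.370743
  t = 7.0000: CF_t = 77.000000, DF = 0.796705, PV = 61.346314
  t = 8.0000: CF_t = 77.000000, DF = 0.771254, PV = 59.386558
  t = 9.0000: CF_t = 77.000000, DF = 0.746616, PV = 57.489407
  t = 10.0000: CF_t = 1077.000000, DF = 0.722764, PV = 778.417316
Price P = sum_t PV_t = 1369.647396
First compute Macaulay numerator sum_t t * PV_t:
  t * PV_t at t = 1.0000: 74.540174
  t * PV_t at t = 2.0000: 144.317859
  t * PV_t at t = 3.0000: 209.561267
  t * PV_t at t = 4.0000: 270.488889
  t * PV_t at t = 5.0000: 327.309885
  t * PV_t at t = 6.0000: 380.224455
  t * PV_t at t = 7.0000: 429.424199
  t * PV_t at t = 8.0000: 475.092462
  t * PV_t at t = 9.0000: 517.404666
  t * PV_t at t = 10.0000: 7784.173156
Macaulay duration D = 10612.537014 / 1369.647396 = 7.748372
Modified duration = D / (1 + y/m) = 7.748372 / (1 + 0.033000) = 7.500844

Answer: Modified duration = 7.5008


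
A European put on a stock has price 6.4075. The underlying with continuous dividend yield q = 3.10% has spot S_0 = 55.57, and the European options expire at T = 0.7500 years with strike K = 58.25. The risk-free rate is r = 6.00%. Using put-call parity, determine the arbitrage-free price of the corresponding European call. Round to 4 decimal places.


Answer: Call price = 5.0135

Derivation:
Put-call parity: C - P = S_0 * exp(-qT) - K * exp(-rT).
S_0 * exp(-qT) = 55.5700 * 0.97701820 = 54.29290130
K * exp(-rT) = 58.2500 * 0.95599748 = 55.68685332
C = P + S*exp(-qT) - K*exp(-rT)
C = 6.4075 + 54.29290130 - 55.68685332 = 5.0135


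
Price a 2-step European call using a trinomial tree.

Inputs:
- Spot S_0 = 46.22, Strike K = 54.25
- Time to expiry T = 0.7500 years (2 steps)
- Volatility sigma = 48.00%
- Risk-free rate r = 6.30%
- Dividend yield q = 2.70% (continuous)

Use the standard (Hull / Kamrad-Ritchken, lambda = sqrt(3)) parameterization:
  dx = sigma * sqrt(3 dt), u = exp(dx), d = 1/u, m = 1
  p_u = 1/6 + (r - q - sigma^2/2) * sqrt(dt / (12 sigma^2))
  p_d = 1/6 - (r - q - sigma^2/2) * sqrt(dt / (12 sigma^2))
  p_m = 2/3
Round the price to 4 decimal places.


dt = T/N = 0.375000; dx = sigma*sqrt(3*dt) = 0.509117
u = exp(dx) = 1.663821; d = 1/u = 0.601026
p_u = 0.137499, p_m = 0.666667, p_d = 0.195835
Discount per step: exp(-r*dt) = 0.976652
Stock lattice S(k, j) with j the centered position index:
  k=0: S(0,+0) = 46.2200
  k=1: S(1,-1) = 27.7794; S(1,+0) = 46.2200; S(1,+1) = 76.9018
  k=2: S(2,-2) = 16.6962; S(2,-1) = 27.7794; S(2,+0) = 46.2200; S(2,+1) = 76.9018; S(2,+2) = 127.9509
Terminal payoffs V(N, j) = max(S_T - K, 0):
  V(2,-2) = 0.000000; V(2,-1) = 0.000000; V(2,+0) = 0.000000; V(2,+1) = 22.651816; V(2,+2) = 73.700871
Backward induction: V(k, j) = exp(-r*dt) * [p_u * V(k+1, j+1) + p_m * V(k+1, j) + p_d * V(k+1, j-1)]
  V(1,-1) = exp(-r*dt) * [p_u*0.000000 + p_m*0.000000 + p_d*0.000000] = 0.000000
  V(1,+0) = exp(-r*dt) * [p_u*22.651816 + p_m*0.000000 + p_d*0.000000] = 3.041871
  V(1,+1) = exp(-r*dt) * [p_u*73.700871 + p_m*22.651816 + p_d*0.000000] = 24.645782
  V(0,+0) = exp(-r*dt) * [p_u*24.645782 + p_m*3.041871 + p_d*0.000000] = 5.290203

Answer: Price = V(0,0) = 5.2902


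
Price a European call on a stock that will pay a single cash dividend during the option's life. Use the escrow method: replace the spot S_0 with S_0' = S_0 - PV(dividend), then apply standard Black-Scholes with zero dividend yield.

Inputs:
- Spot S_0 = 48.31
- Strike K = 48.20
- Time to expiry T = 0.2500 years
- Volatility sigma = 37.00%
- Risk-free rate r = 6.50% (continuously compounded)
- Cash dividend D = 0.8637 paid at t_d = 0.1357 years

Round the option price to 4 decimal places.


Answer: Price = 3.5116

Derivation:
PV(D) = D * exp(-r * t_d) = 0.8637 * 0.99121829 = 0.85611523
S_0' = S_0 - PV(D) = 48.3100 - 0.85611523 = 47.45388477
d1 = (ln(S_0'/K) + (r + sigma^2/2)*T) / (sigma*sqrt(T)) = 0.09601012
d2 = d1 - sigma*sqrt(T) = -0.08898988
exp(-rT) = 0.98388132
N(d1) = 0.53824373; N(d2) = 0.46454497
C = S_0' * N(d1) - K * exp(-rT) * N(d2) = 47.45388477 * 0.53824373 - 48.2000 * 0.98388132 * 0.46454497 = 3.5116


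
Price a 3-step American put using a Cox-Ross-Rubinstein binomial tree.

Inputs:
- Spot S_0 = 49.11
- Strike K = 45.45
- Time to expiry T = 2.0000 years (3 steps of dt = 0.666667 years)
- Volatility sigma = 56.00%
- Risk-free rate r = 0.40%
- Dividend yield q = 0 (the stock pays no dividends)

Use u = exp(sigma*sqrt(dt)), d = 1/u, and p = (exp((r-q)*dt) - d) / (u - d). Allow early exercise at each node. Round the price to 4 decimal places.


Answer: Price = V(0,0) = 13.6575

Derivation:
dt = T/N = 0.666667
u = exp(sigma*sqrt(dt)) = 1.579705; d = 1/u = 0.633030
p = (exp((r-q)*dt) - d) / (u - d) = 0.390462
Discount per step: exp(-r*dt) = 0.997337
Stock lattice S(k, i) with i counting down-moves:
  k=0: S(0,0) = 49.1100
  k=1: S(1,0) = 77.5793; S(1,1) = 31.0881
  k=2: S(2,0) = 122.5524; S(2,1) = 49.1100; S(2,2) = 19.6797
  k=3: S(3,0) = 193.5967; S(3,1) = 77.5793; S(3,2) = 31.0881; S(3,3) = 12.4578
Terminal payoffs V(N, i) = max(K - S_T, 0):
  V(3,0) = 0.000000; V(3,1) = 0.000000; V(3,2) = 14.361916; V(3,3) = 32.992181
Backward induction: V(k, i) = exp(-r*dt) * [p * V(k+1, i) + (1-p) * V(k+1, i+1)]; then take max(V_cont, immediate exercise) for American.
  V(2,0) = exp(-r*dt) * [p*0.000000 + (1-p)*0.000000] = 0.000000; exercise = 0.000000; V(2,0) = max -> 0.000000
  V(2,1) = exp(-r*dt) * [p*0.000000 + (1-p)*14.361916] = 8.730822; exercise = 0.000000; V(2,1) = max -> 8.730822
  V(2,2) = exp(-r*dt) * [p*14.361916 + (1-p)*32.992181] = 25.649284; exercise = 25.770322; V(2,2) = max -> 25.770322
  V(1,0) = exp(-r*dt) * [p*0.000000 + (1-p)*8.730822] = 5.307597; exercise = 0.000000; V(1,0) = max -> 5.307597
  V(1,1) = exp(-r*dt) * [p*8.730822 + (1-p)*25.770322] = 19.066136; exercise = 14.361916; V(1,1) = max -> 19.066136
  V(0,0) = exp(-r*dt) * [p*5.307597 + (1-p)*19.066136] = 13.657483; exercise = 0.000000; V(0,0) = max -> 13.657483


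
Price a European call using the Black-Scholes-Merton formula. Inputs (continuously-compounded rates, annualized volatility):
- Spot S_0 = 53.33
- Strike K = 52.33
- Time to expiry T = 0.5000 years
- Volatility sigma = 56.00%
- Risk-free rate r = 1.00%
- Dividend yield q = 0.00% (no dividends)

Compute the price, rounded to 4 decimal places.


d1 = (ln(S/K) + (r - q + 0.5*sigma^2) * T) / (sigma * sqrt(T)) = 0.25842027
d2 = d1 - sigma * sqrt(T) = -0.13755953
exp(-rT) = 0.99501248; exp(-qT) = 1.00000000
C = S_0 * exp(-qT) * N(d1) - K * exp(-rT) * N(d2)
N(d1) = 0.60195871; N(d2) = 0.44529427
C = 53.3300 * 1.00000000 * 0.60195871 - 52.3300 * 0.99501248 * 0.44529427 = 8.9164

Answer: Price = 8.9164


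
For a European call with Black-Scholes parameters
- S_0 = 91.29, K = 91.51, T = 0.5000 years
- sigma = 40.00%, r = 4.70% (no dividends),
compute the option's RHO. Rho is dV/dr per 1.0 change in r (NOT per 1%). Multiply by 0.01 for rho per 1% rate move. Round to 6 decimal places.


d1 = 0.2159963611; d2 = -0.0668463514
phi(d1) = 0.3897437733; exp(-qT) = 1.0000000000; exp(-rT) = 0.9767739747
N(d2) = 0.4733520114
Rho = K*T*exp(-rT)*N(d2) = 91.5100 * 0.5000 * 0.9767739747 * 0.4733520114 = 21.155187

Answer: Rho = 21.155187


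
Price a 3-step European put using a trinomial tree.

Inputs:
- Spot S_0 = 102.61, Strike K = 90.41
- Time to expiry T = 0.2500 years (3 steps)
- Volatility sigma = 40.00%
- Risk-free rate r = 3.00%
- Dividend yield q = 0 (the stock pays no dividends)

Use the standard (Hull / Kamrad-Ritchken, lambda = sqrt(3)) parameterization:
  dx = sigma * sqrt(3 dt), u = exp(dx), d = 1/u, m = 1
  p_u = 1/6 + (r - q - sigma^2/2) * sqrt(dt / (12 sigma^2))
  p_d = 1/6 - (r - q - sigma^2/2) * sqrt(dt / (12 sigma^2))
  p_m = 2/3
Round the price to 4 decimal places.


dt = T/N = 0.083333; dx = sigma*sqrt(3*dt) = 0.200000
u = exp(dx) = 1.221403; d = 1/u = 0.818731
p_u = 0.156250, p_m = 0.666667, p_d = 0.177083
Discount per step: exp(-r*dt) = 0.997503
Stock lattice S(k, j) with j the centered position index:
  k=0: S(0,+0) = 102.6100
  k=1: S(1,-1) = 84.0100; S(1,+0) = 102.6100; S(1,+1) = 125.3281
  k=2: S(2,-2) = 68.7815; S(2,-1) = 84.0100; S(2,+0) = 102.6100; S(2,+1) = 125.3281; S(2,+2) = 153.0761
  k=3: S(3,-3) = 56.3136; S(3,-2) = 68.7815; S(3,-1) = 84.0100; S(3,+0) = 102.6100; S(3,+1) = 125.3281; S(3,+2) = 153.0761; S(3,+3) = 186.9676
Terminal payoffs V(N, j) = max(K - S_T, 0):
  V(3,-3) = 34.096438; V(3,-2) = 21.628460; V(3,-1) = 6.400037; V(3,+0) = 0.000000; V(3,+1) = 0.000000; V(3,+2) = 0.000000; V(3,+3) = 0.000000
Backward induction: V(k, j) = exp(-r*dt) * [p_u * V(k+1, j+1) + p_m * V(k+1, j) + p_d * V(k+1, j-1)]
  V(2,-2) = exp(-r*dt) * [p_u*6.400037 + p_m*21.628460 + p_d*34.096438] = 21.403315
  V(2,-1) = exp(-r*dt) * [p_u*0.000000 + p_m*6.400037 + p_d*21.628460] = 8.076515
  V(2,+0) = exp(-r*dt) * [p_u*0.000000 + p_m*0.000000 + p_d*6.400037] = 1.130510
  V(2,+1) = exp(-r*dt) * [p_u*0.000000 + p_m*0.000000 + p_d*0.000000] = 0.000000
  V(2,+2) = exp(-r*dt) * [p_u*0.000000 + p_m*0.000000 + p_d*0.000000] = 0.000000
  V(1,-1) = exp(-r*dt) * [p_u*1.130510 + p_m*8.076515 + p_d*21.403315] = 9.327807
  V(1,+0) = exp(-r*dt) * [p_u*0.000000 + p_m*1.130510 + p_d*8.076515] = 2.178437
  V(1,+1) = exp(-r*dt) * [p_u*0.000000 + p_m*0.000000 + p_d*1.130510] = 0.199695
  V(0,+0) = exp(-r*dt) * [p_u*0.199695 + p_m*2.178437 + p_d*9.327807] = 3.127464

Answer: Price = V(0,0) = 3.1275


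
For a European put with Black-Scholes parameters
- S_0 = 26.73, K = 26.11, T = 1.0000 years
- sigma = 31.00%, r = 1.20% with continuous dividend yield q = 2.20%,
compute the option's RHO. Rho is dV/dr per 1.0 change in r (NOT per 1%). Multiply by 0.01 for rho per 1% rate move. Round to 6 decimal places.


d1 = 0.1984456369; d2 = -0.1115543631
phi(d1) = 0.3911638048; exp(-qT) = 0.9782402351; exp(-rT) = 0.9880717129
N(-d2) = 0.5444116205
Rho = -K*T*exp(-rT)*N(-d2) = -26.1100 * 1.0000 * 0.9880717129 * 0.5444116205 = -14.045032

Answer: Rho = -14.045032


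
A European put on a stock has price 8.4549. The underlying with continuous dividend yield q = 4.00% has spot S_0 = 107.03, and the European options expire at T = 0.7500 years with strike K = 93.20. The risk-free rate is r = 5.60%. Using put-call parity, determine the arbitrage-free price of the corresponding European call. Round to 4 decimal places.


Put-call parity: C - P = S_0 * exp(-qT) - K * exp(-rT).
S_0 * exp(-qT) = 107.0300 * 0.97044553 = 103.86678546
K * exp(-rT) = 93.2000 * 0.95886978 = 89.36666355
C = P + S*exp(-qT) - K*exp(-rT)
C = 8.4549 + 103.86678546 - 89.36666355 = 22.9550

Answer: Call price = 22.9550


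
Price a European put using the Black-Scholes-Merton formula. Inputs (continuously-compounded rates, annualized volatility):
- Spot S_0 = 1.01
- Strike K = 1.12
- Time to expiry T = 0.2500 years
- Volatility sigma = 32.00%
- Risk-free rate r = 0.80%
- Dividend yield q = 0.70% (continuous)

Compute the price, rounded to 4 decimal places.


Answer: Price = 0.1361

Derivation:
d1 = (ln(S/K) + (r - q + 0.5*sigma^2) * T) / (sigma * sqrt(T)) = -0.56455222
d2 = d1 - sigma * sqrt(T) = -0.72455222
exp(-rT) = 0.99800200; exp(-qT) = 0.99825153
P = K * exp(-rT) * N(-d2) - S_0 * exp(-qT) * N(-d1)
N(-d1) = 0.71381081; N(-d2) = 0.76563661
P = 1.1200 * 0.99800200 * 0.76563661 - 1.0100 * 0.99825153 * 0.71381081 = 0.1361


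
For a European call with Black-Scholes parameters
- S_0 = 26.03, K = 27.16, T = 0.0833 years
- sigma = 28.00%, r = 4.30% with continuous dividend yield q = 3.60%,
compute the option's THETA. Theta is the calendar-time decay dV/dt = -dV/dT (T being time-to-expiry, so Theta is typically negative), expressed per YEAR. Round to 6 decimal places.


d1 = -0.4782298112; d2 = -0.5590426814
phi(d1) = 0.3558341920; exp(-qT) = 0.9970056919; exp(-rT) = 0.9964245074
Theta = -S*exp(-qT)*phi(d1)*sigma/(2*sqrt(T)) - r*K*exp(-rT)*N(d2) + q*S*exp(-qT)*N(d1)
N(d1) = 0.3162433234; N(d2) = 0.2880662958; sqrt(T) = 0.2886173938
Term 1 = -26.0300 * 0.9970056919 * 0.3558341920 * 0.2800 / (2 * 0.2886173938) = -4.4794533463
Term 2 = -0.0430 * 27.1600 * 0.9964245074 * 0.2880662958 = -0.3352239738
Term 3 = 0.0360 * 26.0300 * 0.9970056919 * 0.3162433234 = 0.2954579444
Theta = -4.4794533463 + (-0.3352239738) + (0.2954579444) = -4.519219

Answer: Theta = -4.519219


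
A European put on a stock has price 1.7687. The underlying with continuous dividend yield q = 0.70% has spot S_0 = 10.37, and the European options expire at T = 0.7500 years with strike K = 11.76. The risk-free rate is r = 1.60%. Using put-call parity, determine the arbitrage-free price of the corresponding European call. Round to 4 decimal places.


Put-call parity: C - P = S_0 * exp(-qT) - K * exp(-rT).
S_0 * exp(-qT) = 10.3700 * 0.99476376 = 10.31570016
K * exp(-rT) = 11.7600 * 0.98807171 = 11.61972334
C = P + S*exp(-qT) - K*exp(-rT)
C = 1.7687 + 10.31570016 - 11.61972334 = 0.4647

Answer: Call price = 0.4647


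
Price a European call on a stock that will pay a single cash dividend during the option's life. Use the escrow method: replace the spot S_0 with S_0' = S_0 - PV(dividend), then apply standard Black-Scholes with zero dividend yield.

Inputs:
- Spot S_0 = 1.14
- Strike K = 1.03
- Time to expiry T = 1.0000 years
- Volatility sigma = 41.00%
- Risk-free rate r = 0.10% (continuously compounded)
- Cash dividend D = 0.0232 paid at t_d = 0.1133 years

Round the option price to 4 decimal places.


PV(D) = D * exp(-r * t_d) = 0.0232 * 0.99988671 = 0.02319737
S_0' = S_0 - PV(D) = 1.1400 - 0.02319737 = 1.11680263
d1 = (ln(S_0'/K) + (r + sigma^2/2)*T) / (sigma*sqrt(T)) = 0.40478294
d2 = d1 - sigma*sqrt(T) = -0.00521706
exp(-rT) = 0.99900050
N(d1) = 0.65718146; N(d2) = 0.49791870
C = S_0' * N(d1) - K * exp(-rT) * N(d2) = 1.11680263 * 0.65718146 - 1.0300 * 0.99900050 * 0.49791870 = 0.2216

Answer: Price = 0.2216


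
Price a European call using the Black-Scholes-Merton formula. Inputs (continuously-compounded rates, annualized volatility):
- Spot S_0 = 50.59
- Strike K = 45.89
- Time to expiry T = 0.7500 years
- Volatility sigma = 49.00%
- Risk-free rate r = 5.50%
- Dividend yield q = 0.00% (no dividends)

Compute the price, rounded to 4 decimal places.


d1 = (ln(S/K) + (r - q + 0.5*sigma^2) * T) / (sigma * sqrt(T)) = 0.53916079
d2 = d1 - sigma * sqrt(T) = 0.11480834
exp(-rT) = 0.95958920; exp(-qT) = 1.00000000
C = S_0 * exp(-qT) * N(d1) - K * exp(-rT) * N(d2)
N(d1) = 0.70511204; N(d2) = 0.54570148
C = 50.5900 * 1.00000000 * 0.70511204 - 45.8900 * 0.95958920 * 0.54570148 = 11.6414

Answer: Price = 11.6414


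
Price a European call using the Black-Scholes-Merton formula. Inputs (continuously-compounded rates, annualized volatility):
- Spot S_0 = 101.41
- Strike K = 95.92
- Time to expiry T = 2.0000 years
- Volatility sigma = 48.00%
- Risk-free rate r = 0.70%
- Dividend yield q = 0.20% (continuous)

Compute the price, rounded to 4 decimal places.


Answer: Price = 29.3105

Derivation:
d1 = (ln(S/K) + (r - q + 0.5*sigma^2) * T) / (sigma * sqrt(T)) = 0.43613344
d2 = d1 - sigma * sqrt(T) = -0.24268907
exp(-rT) = 0.98609754; exp(-qT) = 0.99600799
C = S_0 * exp(-qT) * N(d1) - K * exp(-rT) * N(d2)
N(d1) = 0.66863004; N(d2) = 0.40412314
C = 101.4100 * 0.99600799 * 0.66863004 - 95.9200 * 0.98609754 * 0.40412314 = 29.3105


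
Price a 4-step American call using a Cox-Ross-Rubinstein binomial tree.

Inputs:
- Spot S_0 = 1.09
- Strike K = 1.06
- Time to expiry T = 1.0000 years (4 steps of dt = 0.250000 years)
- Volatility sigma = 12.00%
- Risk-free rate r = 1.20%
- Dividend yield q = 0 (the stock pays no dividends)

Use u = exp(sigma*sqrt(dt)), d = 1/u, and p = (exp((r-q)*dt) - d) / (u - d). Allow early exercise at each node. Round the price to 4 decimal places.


Answer: Price = V(0,0) = 0.0763

Derivation:
dt = T/N = 0.250000
u = exp(sigma*sqrt(dt)) = 1.061837; d = 1/u = 0.941765
p = (exp((r-q)*dt) - d) / (u - d) = 0.510027
Discount per step: exp(-r*dt) = 0.997004
Stock lattice S(k, i) with i counting down-moves:
  k=0: S(0,0) = 1.0900
  k=1: S(1,0) = 1.1574; S(1,1) = 1.0265
  k=2: S(2,0) = 1.2290; S(2,1) = 1.0900; S(2,2) = 0.9667
  k=3: S(3,0) = 1.3050; S(3,1) = 1.1574; S(3,2) = 1.0265; S(3,3) = 0.9104
  k=4: S(4,0) = 1.3857; S(4,1) = 1.2290; S(4,2) = 1.0900; S(4,3) = 0.9667; S(4,4) = 0.8574
Terminal payoffs V(N, i) = max(S_T - K, 0):
  V(4,0) = 0.325662; V(4,1) = 0.168972; V(4,2) = 0.030000; V(4,3) = 0.000000; V(4,4) = 0.000000
Backward induction: V(k, i) = exp(-r*dt) * [p * V(k+1, i) + (1-p) * V(k+1, i+1)]; then take max(V_cont, immediate exercise) for American.
  V(3,0) = exp(-r*dt) * [p*0.325662 + (1-p)*0.168972] = 0.248142; exercise = 0.244967; V(3,0) = max -> 0.248142
  V(3,1) = exp(-r*dt) * [p*0.168972 + (1-p)*0.030000] = 0.100577; exercise = 0.097402; V(3,1) = max -> 0.100577
  V(3,2) = exp(-r*dt) * [p*0.030000 + (1-p)*0.000000] = 0.015255; exercise = 0.000000; V(3,2) = max -> 0.015255
  V(3,3) = exp(-r*dt) * [p*0.000000 + (1-p)*0.000000] = 0.000000; exercise = 0.000000; V(3,3) = max -> 0.000000
  V(2,0) = exp(-r*dt) * [p*0.248142 + (1-p)*0.100577] = 0.175313; exercise = 0.168972; V(2,0) = max -> 0.175313
  V(2,1) = exp(-r*dt) * [p*0.100577 + (1-p)*0.015255] = 0.058595; exercise = 0.030000; V(2,1) = max -> 0.058595
  V(2,2) = exp(-r*dt) * [p*0.015255 + (1-p)*0.000000] = 0.007757; exercise = 0.000000; V(2,2) = max -> 0.007757
  V(1,0) = exp(-r*dt) * [p*0.175313 + (1-p)*0.058595] = 0.117770; exercise = 0.097402; V(1,0) = max -> 0.117770
  V(1,1) = exp(-r*dt) * [p*0.058595 + (1-p)*0.007757] = 0.033585; exercise = 0.000000; V(1,1) = max -> 0.033585
  V(0,0) = exp(-r*dt) * [p*0.117770 + (1-p)*0.033585] = 0.076293; exercise = 0.030000; V(0,0) = max -> 0.076293


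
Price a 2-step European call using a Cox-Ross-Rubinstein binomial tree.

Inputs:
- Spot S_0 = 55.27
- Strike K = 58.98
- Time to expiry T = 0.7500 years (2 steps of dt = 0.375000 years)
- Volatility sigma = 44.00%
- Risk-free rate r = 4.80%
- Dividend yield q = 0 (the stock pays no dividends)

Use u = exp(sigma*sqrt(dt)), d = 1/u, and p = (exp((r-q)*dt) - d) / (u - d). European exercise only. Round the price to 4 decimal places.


dt = T/N = 0.375000
u = exp(sigma*sqrt(dt)) = 1.309236; d = 1/u = 0.763804
p = (exp((r-q)*dt) - d) / (u - d) = 0.466344
Discount per step: exp(-r*dt) = 0.982161
Stock lattice S(k, i) with i counting down-moves:
  k=0: S(0,0) = 55.2700
  k=1: S(1,0) = 72.3615; S(1,1) = 42.2155
  k=2: S(2,0) = 94.7383; S(2,1) = 55.2700; S(2,2) = 32.2443
Terminal payoffs V(N, i) = max(S_T - K, 0):
  V(2,0) = 35.758267; V(2,1) = 0.000000; V(2,2) = 0.000000
Backward induction: V(k, i) = exp(-r*dt) * [p * V(k+1, i) + (1-p) * V(k+1, i+1)].
  V(1,0) = exp(-r*dt) * [p*35.758267 + (1-p)*0.000000] = 16.378170
  V(1,1) = exp(-r*dt) * [p*0.000000 + (1-p)*0.000000] = 0.000000
  V(0,0) = exp(-r*dt) * [p*16.378170 + (1-p)*0.000000] = 7.501606

Answer: Price = V(0,0) = 7.5016


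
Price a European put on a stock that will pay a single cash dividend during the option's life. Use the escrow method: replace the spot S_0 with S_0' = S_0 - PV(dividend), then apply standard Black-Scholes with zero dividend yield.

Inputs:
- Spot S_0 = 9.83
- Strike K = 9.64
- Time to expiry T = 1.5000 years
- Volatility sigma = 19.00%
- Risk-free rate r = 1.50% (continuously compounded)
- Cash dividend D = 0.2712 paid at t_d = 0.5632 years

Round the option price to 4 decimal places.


Answer: Price = 0.8132

Derivation:
PV(D) = D * exp(-r * t_d) = 0.2712 * 0.99158758 = 0.26891855
S_0' = S_0 - PV(D) = 9.8300 - 0.26891855 = 9.56108145
d1 = (ln(S_0'/K) + (r + sigma^2/2)*T) / (sigma*sqrt(T)) = 0.17771578
d2 = d1 - sigma*sqrt(T) = -0.05498574
exp(-rT) = 0.97775124
N(-d1) = 0.42947309; N(-d2) = 0.52192509
P = K * exp(-rT) * N(-d2) - S_0' * N(-d1) = 9.6400 * 0.97775124 * 0.52192509 - 9.56108145 * 0.42947309 = 0.8132


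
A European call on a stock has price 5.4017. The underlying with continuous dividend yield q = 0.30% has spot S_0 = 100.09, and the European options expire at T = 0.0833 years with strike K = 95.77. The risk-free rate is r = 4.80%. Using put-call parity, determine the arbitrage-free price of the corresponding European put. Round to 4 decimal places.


Put-call parity: C - P = S_0 * exp(-qT) - K * exp(-rT).
S_0 * exp(-qT) = 100.0900 * 0.99975013 = 100.06499063
K * exp(-rT) = 95.7700 * 0.99600958 = 95.38783776
P = C - S*exp(-qT) + K*exp(-rT)
P = 5.4017 - 100.06499063 + 95.38783776 = 0.7245

Answer: Put price = 0.7245


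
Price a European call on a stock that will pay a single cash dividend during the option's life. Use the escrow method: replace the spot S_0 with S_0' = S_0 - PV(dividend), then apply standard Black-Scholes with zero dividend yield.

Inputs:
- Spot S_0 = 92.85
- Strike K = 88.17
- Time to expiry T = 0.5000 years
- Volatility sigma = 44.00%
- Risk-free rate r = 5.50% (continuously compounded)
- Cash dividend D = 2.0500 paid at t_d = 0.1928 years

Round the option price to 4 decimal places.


PV(D) = D * exp(-r * t_d) = 2.0500 * 0.98945202 = 2.02837665
S_0' = S_0 - PV(D) = 92.8500 - 2.02837665 = 90.82162335
d1 = (ln(S_0'/K) + (r + sigma^2/2)*T) / (sigma*sqrt(T)) = 0.33918829
d2 = d1 - sigma*sqrt(T) = 0.02806131
exp(-rT) = 0.97287468
N(d1) = 0.63276606; N(d2) = 0.51119337
C = S_0' * N(d1) - K * exp(-rT) * N(d2) = 90.82162335 * 0.63276606 - 88.1700 * 0.97287468 * 0.51119337 = 13.6195

Answer: Price = 13.6195


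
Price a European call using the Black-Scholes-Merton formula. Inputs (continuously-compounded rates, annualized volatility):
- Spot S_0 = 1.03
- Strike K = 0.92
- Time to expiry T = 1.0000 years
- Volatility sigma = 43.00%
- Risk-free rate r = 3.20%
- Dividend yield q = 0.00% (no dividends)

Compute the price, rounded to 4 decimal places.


Answer: Price = 0.2420

Derivation:
d1 = (ln(S/K) + (r - q + 0.5*sigma^2) * T) / (sigma * sqrt(T)) = 0.55207072
d2 = d1 - sigma * sqrt(T) = 0.12207072
exp(-rT) = 0.96850658; exp(-qT) = 1.00000000
C = S_0 * exp(-qT) * N(d1) - K * exp(-rT) * N(d2)
N(d1) = 0.70955005; N(d2) = 0.54857850
C = 1.0300 * 1.00000000 * 0.70955005 - 0.9200 * 0.96850658 * 0.54857850 = 0.2420


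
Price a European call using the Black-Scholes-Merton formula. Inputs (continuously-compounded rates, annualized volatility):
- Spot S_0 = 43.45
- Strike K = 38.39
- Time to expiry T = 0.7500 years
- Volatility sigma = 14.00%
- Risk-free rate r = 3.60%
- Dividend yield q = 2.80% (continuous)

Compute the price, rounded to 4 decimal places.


d1 = (ln(S/K) + (r - q + 0.5*sigma^2) * T) / (sigma * sqrt(T)) = 1.13130831
d2 = d1 - sigma * sqrt(T) = 1.01006475
exp(-rT) = 0.97336124; exp(-qT) = 0.97921896
C = S_0 * exp(-qT) * N(d1) - K * exp(-rT) * N(d2)
N(d1) = 0.87103733; N(d2) = 0.84376787
C = 43.4500 * 0.97921896 * 0.87103733 - 38.3900 * 0.97336124 * 0.84376787 = 5.5307

Answer: Price = 5.5307


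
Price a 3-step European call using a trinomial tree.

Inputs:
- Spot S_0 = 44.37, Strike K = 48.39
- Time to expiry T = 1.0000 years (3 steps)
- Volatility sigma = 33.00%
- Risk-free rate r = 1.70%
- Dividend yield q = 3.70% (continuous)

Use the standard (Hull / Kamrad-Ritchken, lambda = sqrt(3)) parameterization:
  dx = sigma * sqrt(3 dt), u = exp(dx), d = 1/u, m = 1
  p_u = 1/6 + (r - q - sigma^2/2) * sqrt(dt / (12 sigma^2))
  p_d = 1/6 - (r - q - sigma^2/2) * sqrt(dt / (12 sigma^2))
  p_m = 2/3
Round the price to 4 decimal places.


dt = T/N = 0.333333; dx = sigma*sqrt(3*dt) = 0.330000
u = exp(dx) = 1.390968; d = 1/u = 0.718924
p_u = 0.129066, p_m = 0.666667, p_d = 0.204268
Discount per step: exp(-r*dt) = 0.994349
Stock lattice S(k, j) with j the centered position index:
  k=0: S(0,+0) = 44.3700
  k=1: S(1,-1) = 31.8986; S(1,+0) = 44.3700; S(1,+1) = 61.7173
  k=2: S(2,-2) = 22.9327; S(2,-1) = 31.8986; S(2,+0) = 44.3700; S(2,+1) = 61.7173; S(2,+2) = 85.8467
  k=3: S(3,-3) = 16.4869; S(3,-2) = 22.9327; S(3,-1) = 31.8986; S(3,+0) = 44.3700; S(3,+1) = 61.7173; S(3,+2) = 85.8467; S(3,+3) = 119.4101
Terminal payoffs V(N, j) = max(S_T - K, 0):
  V(3,-3) = 0.000000; V(3,-2) = 0.000000; V(3,-1) = 0.000000; V(3,+0) = 0.000000; V(3,+1) = 13.327256; V(3,+2) = 37.456736; V(3,+3) = 71.020074
Backward induction: V(k, j) = exp(-r*dt) * [p_u * V(k+1, j+1) + p_m * V(k+1, j) + p_d * V(k+1, j-1)]
  V(2,-2) = exp(-r*dt) * [p_u*0.000000 + p_m*0.000000 + p_d*0.000000] = 0.000000
  V(2,-1) = exp(-r*dt) * [p_u*0.000000 + p_m*0.000000 + p_d*0.000000] = 0.000000
  V(2,+0) = exp(-r*dt) * [p_u*13.327256 + p_m*0.000000 + p_d*0.000000] = 1.710371
  V(2,+1) = exp(-r*dt) * [p_u*37.456736 + p_m*13.327256 + p_d*0.000000] = 13.641693
  V(2,+2) = exp(-r*dt) * [p_u*71.020074 + p_m*37.456736 + p_d*13.327256] = 36.651456
  V(1,-1) = exp(-r*dt) * [p_u*1.710371 + p_m*0.000000 + p_d*0.000000] = 0.219503
  V(1,+0) = exp(-r*dt) * [p_u*13.641693 + p_m*1.710371 + p_d*0.000000] = 2.884530
  V(1,+1) = exp(-r*dt) * [p_u*36.651456 + p_m*13.641693 + p_d*1.710371] = 14.094186
  V(0,+0) = exp(-r*dt) * [p_u*14.094186 + p_m*2.884530 + p_d*0.219503] = 3.765534

Answer: Price = V(0,0) = 3.7655


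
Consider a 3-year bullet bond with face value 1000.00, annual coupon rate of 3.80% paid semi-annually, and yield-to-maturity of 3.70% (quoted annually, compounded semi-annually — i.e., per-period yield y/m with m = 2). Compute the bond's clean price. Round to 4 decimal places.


Coupon per period c = face * coupon_rate / m = 19.000000
Periods per year m = 2; per-period yield y/m = 0.018500
Number of cashflows N = 6
Cashflows (t years, CF_t, discount factor 1/(1+y/m)^(m*t), PV):
  t = 0.5000: CF_t = 19.000000, DF = 0.981836, PV = 18.654885
  t = 1.0000: CF_t = 19.000000, DF = 0.964002, PV = 18.316038
  t = 1.5000: CF_t = 19.000000, DF = 0.946492, PV = 17.983346
  t = 2.0000: CF_t = 19.000000, DF = 0.929300, PV = 17.656697
  t = 2.5000: CF_t = 19.000000, DF = 0.912420, PV = 17.335981
  t = 3.0000: CF_t = 1019.000000, DF = 0.895847, PV = 912.868001
Price P = sum_t PV_t = 1002.814948

Answer: Price = 1002.8149


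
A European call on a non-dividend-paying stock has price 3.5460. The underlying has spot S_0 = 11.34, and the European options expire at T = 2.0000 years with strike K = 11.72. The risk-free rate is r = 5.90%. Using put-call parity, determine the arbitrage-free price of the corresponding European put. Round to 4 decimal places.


Put-call parity: C - P = S_0 * exp(-qT) - K * exp(-rT).
S_0 * exp(-qT) = 11.3400 * 1.00000000 = 11.34000000
K * exp(-rT) = 11.7200 * 0.88869605 = 10.41551774
P = C - S*exp(-qT) + K*exp(-rT)
P = 3.5460 - 11.34000000 + 10.41551774 = 2.6215

Answer: Put price = 2.6215


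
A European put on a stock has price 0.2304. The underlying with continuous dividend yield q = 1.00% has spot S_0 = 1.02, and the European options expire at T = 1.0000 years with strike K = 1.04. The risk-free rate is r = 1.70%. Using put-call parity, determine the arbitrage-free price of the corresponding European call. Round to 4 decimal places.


Put-call parity: C - P = S_0 * exp(-qT) - K * exp(-rT).
S_0 * exp(-qT) = 1.0200 * 0.99004983 = 1.00985083
K * exp(-rT) = 1.0400 * 0.98314368 = 1.02246943
C = P + S*exp(-qT) - K*exp(-rT)
C = 0.2304 + 1.00985083 - 1.02246943 = 0.2178

Answer: Call price = 0.2178


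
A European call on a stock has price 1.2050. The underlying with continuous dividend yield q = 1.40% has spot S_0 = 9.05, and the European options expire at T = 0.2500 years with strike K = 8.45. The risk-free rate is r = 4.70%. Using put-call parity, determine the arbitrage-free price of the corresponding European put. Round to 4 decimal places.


Put-call parity: C - P = S_0 * exp(-qT) - K * exp(-rT).
S_0 * exp(-qT) = 9.0500 * 0.99650612 = 9.01838037
K * exp(-rT) = 8.4500 * 0.98831876 = 8.35129354
P = C - S*exp(-qT) + K*exp(-rT)
P = 1.2050 - 9.01838037 + 8.35129354 = 0.5379

Answer: Put price = 0.5379


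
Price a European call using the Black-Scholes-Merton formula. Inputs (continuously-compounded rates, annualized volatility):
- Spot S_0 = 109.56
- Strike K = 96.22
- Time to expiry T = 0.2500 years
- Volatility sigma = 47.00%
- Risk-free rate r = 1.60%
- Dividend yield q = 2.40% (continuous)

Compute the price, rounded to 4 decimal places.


Answer: Price = 17.4838

Derivation:
d1 = (ln(S/K) + (r - q + 0.5*sigma^2) * T) / (sigma * sqrt(T)) = 0.66147918
d2 = d1 - sigma * sqrt(T) = 0.42647918
exp(-rT) = 0.99600799; exp(-qT) = 0.99401796
C = S_0 * exp(-qT) * N(d1) - K * exp(-rT) * N(d2)
N(d1) = 0.74584747; N(d2) = 0.66512064
C = 109.5600 * 0.99401796 * 0.74584747 - 96.2200 * 0.99600799 * 0.66512064 = 17.4838


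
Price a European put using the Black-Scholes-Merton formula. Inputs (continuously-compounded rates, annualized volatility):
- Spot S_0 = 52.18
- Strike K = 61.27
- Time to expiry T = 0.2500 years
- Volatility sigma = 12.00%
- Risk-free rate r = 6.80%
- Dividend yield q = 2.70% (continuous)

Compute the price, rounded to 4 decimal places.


Answer: Price = 8.4148

Derivation:
d1 = (ln(S/K) + (r - q + 0.5*sigma^2) * T) / (sigma * sqrt(T)) = -2.47568412
d2 = d1 - sigma * sqrt(T) = -2.53568412
exp(-rT) = 0.98314368; exp(-qT) = 0.99327273
P = K * exp(-rT) * N(-d2) - S_0 * exp(-qT) * N(-d1)
N(-d1) = 0.99335094; N(-d2) = 0.99438860
P = 61.2700 * 0.98314368 * 0.99438860 - 52.1800 * 0.99327273 * 0.99335094 = 8.4148
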